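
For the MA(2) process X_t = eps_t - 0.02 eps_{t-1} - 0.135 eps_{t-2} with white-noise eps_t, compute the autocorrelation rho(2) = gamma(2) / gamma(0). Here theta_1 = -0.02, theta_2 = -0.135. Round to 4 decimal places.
\rho(2) = -0.1325

For an MA(q) process with theta_0 = 1, the autocovariance is
  gamma(k) = sigma^2 * sum_{i=0..q-k} theta_i * theta_{i+k},
and rho(k) = gamma(k) / gamma(0). Sigma^2 cancels.
  numerator   = (1)*(-0.135) = -0.135.
  denominator = (1)^2 + (-0.02)^2 + (-0.135)^2 = 1.018625.
  rho(2) = -0.135 / 1.018625 = -0.1325.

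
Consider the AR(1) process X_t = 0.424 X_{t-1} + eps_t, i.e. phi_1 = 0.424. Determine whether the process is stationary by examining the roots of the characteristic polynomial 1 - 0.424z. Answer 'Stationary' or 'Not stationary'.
\text{Stationary}

The AR(p) characteristic polynomial is P(z) = 1 - 0.424z.
Stationarity requires all roots to lie outside the unit circle, i.e. |z| > 1 for every root.
This is linear in z: 1 + (-0.424) z = 0  =>  z = -1/(-0.424) = 2.358491,  |z| = 2.358491.
Moduli of all roots: 2.3585.
All moduli strictly greater than 1? Yes.
Verdict: Stationary.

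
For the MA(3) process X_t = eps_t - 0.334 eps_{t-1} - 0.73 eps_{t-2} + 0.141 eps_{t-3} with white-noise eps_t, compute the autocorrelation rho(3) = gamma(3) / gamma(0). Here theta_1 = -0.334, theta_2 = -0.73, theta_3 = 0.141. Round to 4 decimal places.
\rho(3) = 0.0847

For an MA(q) process with theta_0 = 1, the autocovariance is
  gamma(k) = sigma^2 * sum_{i=0..q-k} theta_i * theta_{i+k},
and rho(k) = gamma(k) / gamma(0). Sigma^2 cancels.
  numerator   = (1)*(0.141) = 0.141.
  denominator = (1)^2 + (-0.334)^2 + (-0.73)^2 + (0.141)^2 = 1.664337.
  rho(3) = 0.141 / 1.664337 = 0.0847.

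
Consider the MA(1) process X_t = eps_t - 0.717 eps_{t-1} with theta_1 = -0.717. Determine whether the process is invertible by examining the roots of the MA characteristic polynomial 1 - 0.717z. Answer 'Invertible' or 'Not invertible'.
\text{Invertible}

The MA(q) characteristic polynomial is P(z) = 1 - 0.717z.
Invertibility requires all roots to lie outside the unit circle, i.e. |z| > 1 for every root.
This is linear in z: 1 + (-0.717) z = 0  =>  z = -1/(-0.717) = 1.3947,  |z| = 1.3947.
Moduli of all roots: 1.3947.
All moduli strictly greater than 1? Yes.
Verdict: Invertible.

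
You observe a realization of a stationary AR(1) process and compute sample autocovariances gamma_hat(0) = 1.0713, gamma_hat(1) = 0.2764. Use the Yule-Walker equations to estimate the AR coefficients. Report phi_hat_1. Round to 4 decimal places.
\hat\phi_{1} = 0.2580

The Yule-Walker equations for an AR(p) process read, in matrix form,
  Gamma_p phi = r_p,   with   (Gamma_p)_{ij} = gamma(|i - j|),
                       (r_p)_i = gamma(i),   i,j = 1..p.
Substitute the sample gammas (Toeplitz matrix and right-hand side of size 1):
  Gamma_p = [[1.0713]]
  r_p     = [0.2764]
With p = 1 this is the single equation gamma(0) phi_1 = gamma(1):
  phi_hat_1 = gamma(1) / gamma(0) = 0.2764 / 1.0713 = 0.2580.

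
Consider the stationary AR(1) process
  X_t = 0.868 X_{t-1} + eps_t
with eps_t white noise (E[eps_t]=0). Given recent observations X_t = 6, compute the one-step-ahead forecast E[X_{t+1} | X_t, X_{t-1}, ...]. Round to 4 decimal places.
E[X_{t+1} \mid \mathcal F_t] = 5.2080

For an AR(p) model X_t = c + sum_i phi_i X_{t-i} + eps_t, the
one-step-ahead conditional mean is
  E[X_{t+1} | X_t, ...] = c + sum_i phi_i X_{t+1-i}.
Substitute known values:
  E[X_{t+1} | ...] = (0.868) * (6)
                   = 5.2080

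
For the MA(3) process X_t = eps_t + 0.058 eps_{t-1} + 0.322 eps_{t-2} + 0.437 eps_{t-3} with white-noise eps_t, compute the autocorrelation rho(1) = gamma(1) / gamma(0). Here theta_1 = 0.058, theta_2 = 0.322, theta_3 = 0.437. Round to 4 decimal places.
\rho(1) = 0.1675

For an MA(q) process with theta_0 = 1, the autocovariance is
  gamma(k) = sigma^2 * sum_{i=0..q-k} theta_i * theta_{i+k},
and rho(k) = gamma(k) / gamma(0). Sigma^2 cancels.
  numerator   = (1)*(0.058) + (0.058)*(0.322) + (0.322)*(0.437) = 0.21739.
  denominator = (1)^2 + (0.058)^2 + (0.322)^2 + (0.437)^2 = 1.298017.
  rho(1) = 0.21739 / 1.298017 = 0.1675.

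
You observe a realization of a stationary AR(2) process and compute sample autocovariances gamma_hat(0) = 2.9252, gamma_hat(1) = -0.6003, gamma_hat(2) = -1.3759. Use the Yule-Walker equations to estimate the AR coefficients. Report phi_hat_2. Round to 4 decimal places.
\hat\phi_{2} = -0.5350

The Yule-Walker equations for an AR(p) process read, in matrix form,
  Gamma_p phi = r_p,   with   (Gamma_p)_{ij} = gamma(|i - j|),
                       (r_p)_i = gamma(i),   i,j = 1..p.
Substitute the sample gammas (Toeplitz matrix and right-hand side of size 2):
  Gamma_p = [[2.9252, -0.6003], [-0.6003, 2.9252]]
  r_p     = [-0.6003, -1.3759]
Written out:
  2.9252 phi_1 - 0.6003 phi_2 = -0.6003
  -0.6003 phi_1 + 2.9252 phi_2 = -1.3759
Solve by Cramer's rule:
  det = gamma(0)^2 - gamma(1)^2 = (2.9252)^2 - (-0.6003)^2 = 8.55679504 - 0.36036009 = 8.19643495
  phi_hat_1 = [gamma(1) gamma(0) - gamma(1) gamma(2)] / det = [(-0.6003)(2.9252) - (-0.6003)(-1.3759)] / 8.19643495 = -2.58195033 / 8.19643495 = -0.315
  phi_hat_2 = [gamma(0) gamma(2) - gamma(1)^2] / det = [(2.9252)(-1.3759) - (-0.6003)^2] / 8.19643495 = -4.38514277 / 8.19643495 = -0.535
So phi_hat = [-0.3150, -0.5350].
Therefore phi_hat_2 = -0.5350.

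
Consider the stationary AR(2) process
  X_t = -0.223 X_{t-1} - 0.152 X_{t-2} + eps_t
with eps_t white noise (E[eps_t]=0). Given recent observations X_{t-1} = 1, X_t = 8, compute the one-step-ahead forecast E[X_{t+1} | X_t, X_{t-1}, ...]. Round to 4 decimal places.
E[X_{t+1} \mid \mathcal F_t] = -1.9360

For an AR(p) model X_t = c + sum_i phi_i X_{t-i} + eps_t, the
one-step-ahead conditional mean is
  E[X_{t+1} | X_t, ...] = c + sum_i phi_i X_{t+1-i}.
Substitute known values:
  E[X_{t+1} | ...] = (-0.223) * (8) + (-0.152) * (1)
                   = -1.9360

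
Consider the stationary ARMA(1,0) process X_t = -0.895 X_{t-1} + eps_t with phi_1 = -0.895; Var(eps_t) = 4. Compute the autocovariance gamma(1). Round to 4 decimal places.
\gamma(1) = -17.9922

Multiply the model equation by X_{t-k} and take expectations. With theta_0 = psi_0 = 1 and psi_j the MA(infinity) weights, this gives
  gamma(k) - sum_i phi_i gamma(k-i) = c_k,
  c_k = sigma^2 * sum_{j=k..q} theta_j psi_{j-k}   (c_k = 0 for k > q),
using gamma(-m) = gamma(m).
Pure AR (q = 0): c_0 = sigma^2 = 4, c_k = 0 for k >= 1.
Equations for k = 0 and k = 1 (AR order 1):
  gamma(0) = phi_1 gamma(1) + c_0
  gamma(1) = phi_1 gamma(0) + c_1
Substituting the second into the first: gamma(0) (1 - phi_1^2) = c_0 + phi_1 c_1, so
  gamma(0) = c_0 / (1 - phi_1^2) = 4 / (1 - (-0.895)^2) = 4 / 0.198975 = 20.103028.
  gamma(1) = phi_1 gamma(0) = (-0.895)(20.103028) = -17.99221.
Therefore gamma(1) = -17.9922 (to 4 decimal places).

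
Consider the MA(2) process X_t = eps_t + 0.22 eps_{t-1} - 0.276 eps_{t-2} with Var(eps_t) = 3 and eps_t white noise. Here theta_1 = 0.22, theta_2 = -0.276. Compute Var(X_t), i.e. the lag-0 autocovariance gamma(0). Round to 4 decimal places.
\gamma(0) = 3.3737

For an MA(q) process X_t = eps_t + sum_i theta_i eps_{t-i} with
Var(eps_t) = sigma^2, the variance is
  gamma(0) = sigma^2 * (1 + sum_i theta_i^2).
  sum_i theta_i^2 = (0.22)^2 + (-0.276)^2 = 0.0484 + 0.076176 = 0.124576.
  gamma(0) = 3 * (1 + 0.124576) = 3 * 1.124576 = 3.373728, which rounds to 3.3737.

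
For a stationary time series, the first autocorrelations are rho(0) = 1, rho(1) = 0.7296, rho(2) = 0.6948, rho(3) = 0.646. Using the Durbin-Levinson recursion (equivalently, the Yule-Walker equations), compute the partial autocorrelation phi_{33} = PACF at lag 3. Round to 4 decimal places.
\phi_{33} = 0.1501

The PACF at lag k is phi_{kk}, the last component of the solution
to the Yule-Walker system G_k phi = r_k where
  (G_k)_{ij} = rho(|i - j|), (r_k)_i = rho(i), i,j = 1..k.
Equivalently, Durbin-Levinson gives phi_{kk} iteratively:
  phi_{11} = rho(1)
  phi_{kk} = [rho(k) - sum_{j=1..k-1} phi_{k-1,j} rho(k-j)]
            / [1 - sum_{j=1..k-1} phi_{k-1,j} rho(j)],
  phi_{k,j} = phi_{k-1,j} - phi_{kk} phi_{k-1,k-j},  j = 1..k-1.
Step k = 1:
  phi_11 = rho(1) = 0.7296.
Step k = 2:
  phi_22 = [rho(2) - phi_11 rho(1)] / [1 - phi_11 rho(1)] = [0.6948 - (0.7296)(0.7296)] / [1 - (0.7296)(0.7296)]
         = 0.16248384 / 0.46768384 = 0.347422.
  Update: phi_21 = phi_11 - phi_22 phi_11 = 0.7296 - (0.347422)(0.7296) = 0.476121.
Step k = 3:
  phi_33 = [rho(3) - phi_21 rho(2) - phi_22 rho(1)] / [1 - phi_21 rho(1) - phi_22 rho(2)]
    numerator   = 0.646 - (0.476121)(0.6948) - (0.347422)(0.7296) = 0.06171201
    denominator = 1 - (0.476121)(0.7296) - (0.347422)(0.6948) = 0.41123332
  phi_33 = 0.06171201 / 0.41123332 = 0.1501.
Therefore phi_{33} = 0.1501.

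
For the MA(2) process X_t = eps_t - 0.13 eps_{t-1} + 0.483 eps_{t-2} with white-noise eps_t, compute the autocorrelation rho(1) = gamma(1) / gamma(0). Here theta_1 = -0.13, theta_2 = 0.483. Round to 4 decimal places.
\rho(1) = -0.1542

For an MA(q) process with theta_0 = 1, the autocovariance is
  gamma(k) = sigma^2 * sum_{i=0..q-k} theta_i * theta_{i+k},
and rho(k) = gamma(k) / gamma(0). Sigma^2 cancels.
  numerator   = (1)*(-0.13) + (-0.13)*(0.483) = -0.19279.
  denominator = (1)^2 + (-0.13)^2 + (0.483)^2 = 1.250189.
  rho(1) = -0.19279 / 1.250189 = -0.1542.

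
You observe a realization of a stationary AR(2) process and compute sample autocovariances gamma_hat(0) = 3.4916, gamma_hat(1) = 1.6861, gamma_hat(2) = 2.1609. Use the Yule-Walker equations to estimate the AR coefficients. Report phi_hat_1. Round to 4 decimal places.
\hat\phi_{1} = 0.2400

The Yule-Walker equations for an AR(p) process read, in matrix form,
  Gamma_p phi = r_p,   with   (Gamma_p)_{ij} = gamma(|i - j|),
                       (r_p)_i = gamma(i),   i,j = 1..p.
Substitute the sample gammas (Toeplitz matrix and right-hand side of size 2):
  Gamma_p = [[3.4916, 1.6861], [1.6861, 3.4916]]
  r_p     = [1.6861, 2.1609]
Written out:
  3.4916 phi_1 + 1.6861 phi_2 = 1.6861
  1.6861 phi_1 + 3.4916 phi_2 = 2.1609
Solve by Cramer's rule:
  det = gamma(0)^2 - gamma(1)^2 = (3.4916)^2 - (1.6861)^2 = 12.19127056 - 2.84293321 = 9.34833735
  phi_hat_1 = [gamma(1) gamma(0) - gamma(1) gamma(2)] / det = [(1.6861)(3.4916) - (1.6861)(2.1609)] / 9.34833735 = 2.24369327 / 9.34833735 = 0.24
  phi_hat_2 = [gamma(0) gamma(2) - gamma(1)^2] / det = [(3.4916)(2.1609) - (1.6861)^2] / 9.34833735 = 4.70206523 / 9.34833735 = 0.503
So phi_hat = [0.2400, 0.5030].
Therefore phi_hat_1 = 0.2400.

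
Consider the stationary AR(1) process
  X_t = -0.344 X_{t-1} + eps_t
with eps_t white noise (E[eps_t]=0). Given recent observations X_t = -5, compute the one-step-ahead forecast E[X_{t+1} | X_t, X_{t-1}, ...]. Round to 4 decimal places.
E[X_{t+1} \mid \mathcal F_t] = 1.7200

For an AR(p) model X_t = c + sum_i phi_i X_{t-i} + eps_t, the
one-step-ahead conditional mean is
  E[X_{t+1} | X_t, ...] = c + sum_i phi_i X_{t+1-i}.
Substitute known values:
  E[X_{t+1} | ...] = (-0.344) * (-5)
                   = 1.7200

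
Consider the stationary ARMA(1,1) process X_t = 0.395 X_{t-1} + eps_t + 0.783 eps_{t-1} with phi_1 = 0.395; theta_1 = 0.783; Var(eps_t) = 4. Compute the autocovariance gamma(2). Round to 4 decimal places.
\gamma(2) = 2.8874

Multiply the model equation by X_{t-k} and take expectations. With theta_0 = psi_0 = 1 and psi_j the MA(infinity) weights, this gives
  gamma(k) - sum_i phi_i gamma(k-i) = c_k,
  c_k = sigma^2 * sum_{j=k..q} theta_j psi_{j-k}   (c_k = 0 for k > q),
using gamma(-m) = gamma(m).
psi-weights needed (psi_j = theta_j + sum_i phi_i psi_{j-i}):
  psi_1 = theta_1 + phi_1 = 0.783 + (0.395) = 1.178
Right-hand sides:
  c_0 = sigma^2 (1 + theta_1 psi_1) = 4 * (1 + (0.783)(1.178)) = 4 * 1.922374 = 7.689496
  c_1 = sigma^2 theta_1 = 4 * (0.783) = 3.132
  c_2 = 0
Equations for k = 0 and k = 1 (AR order 1):
  gamma(0) = phi_1 gamma(1) + c_0
  gamma(1) = phi_1 gamma(0) + c_1
Substituting the second into the first: gamma(0) (1 - phi_1^2) = c_0 + phi_1 c_1, so
  gamma(0) = (c_0 + phi_1 c_1) / (1 - phi_1^2) = (7.689496 + (0.395)(3.132)) / (1 - (0.395)^2) = 8.926636 / 0.843975 = 10.576896.
  gamma(1) = phi_1 gamma(0) + c_1 = (0.395)(10.576896) + (3.132) = 7.309874.
For k = 2 (> q): gamma(2) = phi_1 gamma(1) = (0.395)(7.309874) = 2.8874.
Therefore gamma(2) = 2.8874 (to 4 decimal places).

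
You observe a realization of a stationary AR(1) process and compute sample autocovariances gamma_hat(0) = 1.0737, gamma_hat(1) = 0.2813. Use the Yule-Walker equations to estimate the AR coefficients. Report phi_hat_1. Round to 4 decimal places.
\hat\phi_{1} = 0.2620

The Yule-Walker equations for an AR(p) process read, in matrix form,
  Gamma_p phi = r_p,   with   (Gamma_p)_{ij} = gamma(|i - j|),
                       (r_p)_i = gamma(i),   i,j = 1..p.
Substitute the sample gammas (Toeplitz matrix and right-hand side of size 1):
  Gamma_p = [[1.0737]]
  r_p     = [0.2813]
With p = 1 this is the single equation gamma(0) phi_1 = gamma(1):
  phi_hat_1 = gamma(1) / gamma(0) = 0.2813 / 1.0737 = 0.2620.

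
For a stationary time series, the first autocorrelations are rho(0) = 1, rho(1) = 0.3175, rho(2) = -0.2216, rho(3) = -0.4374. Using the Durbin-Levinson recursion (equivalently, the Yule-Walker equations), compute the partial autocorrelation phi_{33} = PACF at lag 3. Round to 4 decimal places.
\phi_{33} = -0.2909

The PACF at lag k is phi_{kk}, the last component of the solution
to the Yule-Walker system G_k phi = r_k where
  (G_k)_{ij} = rho(|i - j|), (r_k)_i = rho(i), i,j = 1..k.
Equivalently, Durbin-Levinson gives phi_{kk} iteratively:
  phi_{11} = rho(1)
  phi_{kk} = [rho(k) - sum_{j=1..k-1} phi_{k-1,j} rho(k-j)]
            / [1 - sum_{j=1..k-1} phi_{k-1,j} rho(j)],
  phi_{k,j} = phi_{k-1,j} - phi_{kk} phi_{k-1,k-j},  j = 1..k-1.
Step k = 1:
  phi_11 = rho(1) = 0.3175.
Step k = 2:
  phi_22 = [rho(2) - phi_11 rho(1)] / [1 - phi_11 rho(1)] = [-0.2216 - (0.3175)(0.3175)] / [1 - (0.3175)(0.3175)]
         = -0.32240625 / 0.89919375 = -0.35855.
  Update: phi_21 = phi_11 - phi_22 phi_11 = 0.3175 - (-0.35855)(0.3175) = 0.43134.
Step k = 3:
  phi_33 = [rho(3) - phi_21 rho(2) - phi_22 rho(1)] / [1 - phi_21 rho(1) - phi_22 rho(2)]
    numerator   = -0.4374 - (0.43134)(-0.2216) - (-0.35855)(0.3175) = -0.22797537
    denominator = 1 - (0.43134)(0.3175) - (-0.35855)(-0.2216) = 0.78359487
  phi_33 = -0.22797537 / 0.78359487 = -0.2909.
Therefore phi_{33} = -0.2909.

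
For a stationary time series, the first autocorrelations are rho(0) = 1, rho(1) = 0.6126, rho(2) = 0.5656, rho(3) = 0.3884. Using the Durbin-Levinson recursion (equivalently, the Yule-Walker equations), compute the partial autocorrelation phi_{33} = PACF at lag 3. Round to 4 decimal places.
\phi_{33} = -0.0691

The PACF at lag k is phi_{kk}, the last component of the solution
to the Yule-Walker system G_k phi = r_k where
  (G_k)_{ij} = rho(|i - j|), (r_k)_i = rho(i), i,j = 1..k.
Equivalently, Durbin-Levinson gives phi_{kk} iteratively:
  phi_{11} = rho(1)
  phi_{kk} = [rho(k) - sum_{j=1..k-1} phi_{k-1,j} rho(k-j)]
            / [1 - sum_{j=1..k-1} phi_{k-1,j} rho(j)],
  phi_{k,j} = phi_{k-1,j} - phi_{kk} phi_{k-1,k-j},  j = 1..k-1.
Step k = 1:
  phi_11 = rho(1) = 0.6126.
Step k = 2:
  phi_22 = [rho(2) - phi_11 rho(1)] / [1 - phi_11 rho(1)] = [0.5656 - (0.6126)(0.6126)] / [1 - (0.6126)(0.6126)]
         = 0.19032124 / 0.62472124 = 0.30465.
  Update: phi_21 = phi_11 - phi_22 phi_11 = 0.6126 - (0.30465)(0.6126) = 0.425971.
Step k = 3:
  phi_33 = [rho(3) - phi_21 rho(2) - phi_22 rho(1)] / [1 - phi_21 rho(1) - phi_22 rho(2)]
    numerator   = 0.3884 - (0.425971)(0.5656) - (0.30465)(0.6126) = -0.03915798
    denominator = 1 - (0.425971)(0.6126) - (0.30465)(0.5656) = 0.5667399
  phi_33 = -0.03915798 / 0.5667399 = -0.0691.
Therefore phi_{33} = -0.0691.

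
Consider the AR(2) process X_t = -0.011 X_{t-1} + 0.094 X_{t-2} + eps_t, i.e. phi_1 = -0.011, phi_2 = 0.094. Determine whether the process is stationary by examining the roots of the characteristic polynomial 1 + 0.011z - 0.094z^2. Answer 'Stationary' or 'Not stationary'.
\text{Stationary}

The AR(p) characteristic polynomial is P(z) = 1 + 0.011z - 0.094z^2.
Stationarity requires all roots to lie outside the unit circle, i.e. |z| > 1 for every root.
Set 1 + (0.011) z + (-0.094) z^2 = 0, i.e. a z^2 + b z + c = 0 with a = -0.094, b = 0.011, c = 1.
Discriminant D = b^2 - 4ac = (0.011)^2 - 4*(-0.094)*1 = 0.000121 - (-0.376) = 0.376121.
D >= 0, so the roots are real: z = (-b +/- sqrt(D)) / (2a) = (-0.011 +/- 0.613287) / (-0.188).
  z_1 = (-0.011 + 0.613287) / (-0.188) = -3.2037,   |z_1| = 3.2037.
  z_2 = (-0.011 - 0.613287) / (-0.188) = 3.3207,   |z_2| = 3.3207.
Moduli of all roots: 3.2037, 3.3207.
All moduli strictly greater than 1? Yes.
Verdict: Stationary.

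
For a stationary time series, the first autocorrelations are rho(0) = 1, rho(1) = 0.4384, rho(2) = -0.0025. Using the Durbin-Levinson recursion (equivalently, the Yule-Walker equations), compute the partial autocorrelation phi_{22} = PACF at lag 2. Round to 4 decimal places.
\phi_{22} = -0.2410

The PACF at lag k is phi_{kk}, the last component of the solution
to the Yule-Walker system G_k phi = r_k where
  (G_k)_{ij} = rho(|i - j|), (r_k)_i = rho(i), i,j = 1..k.
Equivalently, Durbin-Levinson gives phi_{kk} iteratively:
  phi_{11} = rho(1)
  phi_{kk} = [rho(k) - sum_{j=1..k-1} phi_{k-1,j} rho(k-j)]
            / [1 - sum_{j=1..k-1} phi_{k-1,j} rho(j)],
  phi_{k,j} = phi_{k-1,j} - phi_{kk} phi_{k-1,k-j},  j = 1..k-1.
Step k = 1:
  phi_11 = rho(1) = 0.4384.
Step k = 2:
  phi_22 = [rho(2) - phi_11 rho(1)] / [1 - phi_11 rho(1)] = [-0.0025 - (0.4384)(0.4384)] / [1 - (0.4384)(0.4384)]
         = -0.19469456 / 0.80780544 = -0.241.
Therefore phi_{22} = -0.2410.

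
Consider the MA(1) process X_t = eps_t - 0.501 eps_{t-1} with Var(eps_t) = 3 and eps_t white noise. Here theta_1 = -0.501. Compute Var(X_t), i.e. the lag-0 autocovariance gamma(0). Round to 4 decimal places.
\gamma(0) = 3.7530

For an MA(q) process X_t = eps_t + sum_i theta_i eps_{t-i} with
Var(eps_t) = sigma^2, the variance is
  gamma(0) = sigma^2 * (1 + sum_i theta_i^2).
  sum_i theta_i^2 = (-0.501)^2 = 0.251001.
  gamma(0) = 3 * (1 + 0.251001) = 3 * 1.251001 = 3.753003, which rounds to 3.7530.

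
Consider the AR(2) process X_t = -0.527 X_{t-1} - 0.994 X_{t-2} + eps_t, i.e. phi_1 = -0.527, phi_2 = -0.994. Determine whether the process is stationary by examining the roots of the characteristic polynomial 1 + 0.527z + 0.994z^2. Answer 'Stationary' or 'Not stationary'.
\text{Stationary}

The AR(p) characteristic polynomial is P(z) = 1 + 0.527z + 0.994z^2.
Stationarity requires all roots to lie outside the unit circle, i.e. |z| > 1 for every root.
Set 1 + (0.527) z + (0.994) z^2 = 0, i.e. a z^2 + b z + c = 0 with a = 0.994, b = 0.527, c = 1.
Discriminant D = b^2 - 4ac = (0.527)^2 - 4*(0.994)*1 = 0.277729 - (3.976) = -3.698271.
D < 0, so the roots are the complex-conjugate pair z = (-b +/- i sqrt(-D)) / (2a) = -0.2651 +/- 0.9673i.
For a conjugate pair |z|^2 = z * conj(z) = (product of roots) = c/a = 1/(0.994) = 1.006036, so |z| = sqrt(1.006036) = 1.003 for both roots.
Moduli of all roots: 1.0030, 1.0030.
All moduli strictly greater than 1? Yes.
Verdict: Stationary.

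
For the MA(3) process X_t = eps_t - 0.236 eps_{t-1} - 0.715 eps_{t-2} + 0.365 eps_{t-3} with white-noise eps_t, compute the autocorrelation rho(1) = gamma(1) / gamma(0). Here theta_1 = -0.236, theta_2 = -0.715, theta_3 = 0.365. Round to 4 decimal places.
\rho(1) = -0.1931

For an MA(q) process with theta_0 = 1, the autocovariance is
  gamma(k) = sigma^2 * sum_{i=0..q-k} theta_i * theta_{i+k},
and rho(k) = gamma(k) / gamma(0). Sigma^2 cancels.
  numerator   = (1)*(-0.236) + (-0.236)*(-0.715) + (-0.715)*(0.365) = -0.328235.
  denominator = (1)^2 + (-0.236)^2 + (-0.715)^2 + (0.365)^2 = 1.700146.
  rho(1) = -0.328235 / 1.700146 = -0.1931.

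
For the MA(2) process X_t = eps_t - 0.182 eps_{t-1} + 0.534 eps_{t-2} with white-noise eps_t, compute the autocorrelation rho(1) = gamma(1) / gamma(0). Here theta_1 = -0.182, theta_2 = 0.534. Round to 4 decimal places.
\rho(1) = -0.2118

For an MA(q) process with theta_0 = 1, the autocovariance is
  gamma(k) = sigma^2 * sum_{i=0..q-k} theta_i * theta_{i+k},
and rho(k) = gamma(k) / gamma(0). Sigma^2 cancels.
  numerator   = (1)*(-0.182) + (-0.182)*(0.534) = -0.279188.
  denominator = (1)^2 + (-0.182)^2 + (0.534)^2 = 1.31828.
  rho(1) = -0.279188 / 1.31828 = -0.2118.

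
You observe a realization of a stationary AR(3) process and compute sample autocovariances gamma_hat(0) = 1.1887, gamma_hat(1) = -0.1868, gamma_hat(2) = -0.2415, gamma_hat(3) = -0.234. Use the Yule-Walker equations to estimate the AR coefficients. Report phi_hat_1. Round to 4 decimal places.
\hat\phi_{1} = -0.2630

The Yule-Walker equations for an AR(p) process read, in matrix form,
  Gamma_p phi = r_p,   with   (Gamma_p)_{ij} = gamma(|i - j|),
                       (r_p)_i = gamma(i),   i,j = 1..p.
Substitute the sample gammas (Toeplitz matrix and right-hand side of size 3):
  Gamma_p = [[1.1887, -0.1868, -0.2415], [-0.1868, 1.1887, -0.1868], [-0.2415, -0.1868, 1.1887]]
  r_p     = [-0.1868, -0.2415, -0.234]
Written out (R1..R3):
  (R1) 1.1887 phi_1 - 0.1868 phi_2 - 0.2415 phi_3 = -0.1868
  (R2) -0.1868 phi_1 + 1.1887 phi_2 - 0.1868 phi_3 = -0.2415
  (R3) -0.2415 phi_1 - 0.1868 phi_2 + 1.1887 phi_3 = -0.234
Gaussian elimination:
  R2 <- R2 - (-0.1868/1.1887) R1 = R2 - (-0.157146) R1:  1.159345 phi_2 - 0.224751 phi_3 = -0.270855
  R3 <- R3 - (-0.2415/1.1887) R1 = R3 - (-0.203163) R1:  -0.224751 phi_2 + 1.139636 phi_3 = -0.271951
  R3 <- R3 - (-0.224751/1.159345) R2 = R3 - (-0.19386) R2:  1.096066 phi_3 = -0.324459
Back-substitution:
  phi_hat_3 = -0.324459 / 1.096066 = -0.296021
  phi_hat_2 = (-0.270855 - (-0.224751)(-0.296021)) / 1.159345 = -0.291014
  phi_hat_1 = (-0.1868 - (-0.1868)(-0.291014) - (-0.2415)(-0.296021)) / 1.1887 = -0.263019
So phi_hat = [-0.2630, -0.2910, -0.2960].
Therefore phi_hat_1 = -0.2630.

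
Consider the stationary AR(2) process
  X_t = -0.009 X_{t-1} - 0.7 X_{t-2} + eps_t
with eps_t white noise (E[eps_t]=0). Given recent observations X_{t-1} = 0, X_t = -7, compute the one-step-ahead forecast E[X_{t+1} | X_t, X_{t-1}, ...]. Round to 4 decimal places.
E[X_{t+1} \mid \mathcal F_t] = 0.0630

For an AR(p) model X_t = c + sum_i phi_i X_{t-i} + eps_t, the
one-step-ahead conditional mean is
  E[X_{t+1} | X_t, ...] = c + sum_i phi_i X_{t+1-i}.
Substitute known values:
  E[X_{t+1} | ...] = (-0.009) * (-7) + (-0.7) * (0)
                   = 0.0630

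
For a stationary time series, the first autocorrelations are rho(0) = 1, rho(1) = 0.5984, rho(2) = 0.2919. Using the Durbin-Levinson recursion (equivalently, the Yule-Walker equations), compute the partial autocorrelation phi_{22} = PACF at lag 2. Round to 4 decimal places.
\phi_{22} = -0.1031

The PACF at lag k is phi_{kk}, the last component of the solution
to the Yule-Walker system G_k phi = r_k where
  (G_k)_{ij} = rho(|i - j|), (r_k)_i = rho(i), i,j = 1..k.
Equivalently, Durbin-Levinson gives phi_{kk} iteratively:
  phi_{11} = rho(1)
  phi_{kk} = [rho(k) - sum_{j=1..k-1} phi_{k-1,j} rho(k-j)]
            / [1 - sum_{j=1..k-1} phi_{k-1,j} rho(j)],
  phi_{k,j} = phi_{k-1,j} - phi_{kk} phi_{k-1,k-j},  j = 1..k-1.
Step k = 1:
  phi_11 = rho(1) = 0.5984.
Step k = 2:
  phi_22 = [rho(2) - phi_11 rho(1)] / [1 - phi_11 rho(1)] = [0.2919 - (0.5984)(0.5984)] / [1 - (0.5984)(0.5984)]
         = -0.06618256 / 0.64191744 = -0.1031.
Therefore phi_{22} = -0.1031.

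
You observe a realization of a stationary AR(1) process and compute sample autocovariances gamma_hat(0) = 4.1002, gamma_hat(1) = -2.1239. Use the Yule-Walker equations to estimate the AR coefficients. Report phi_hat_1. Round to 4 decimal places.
\hat\phi_{1} = -0.5180

The Yule-Walker equations for an AR(p) process read, in matrix form,
  Gamma_p phi = r_p,   with   (Gamma_p)_{ij} = gamma(|i - j|),
                       (r_p)_i = gamma(i),   i,j = 1..p.
Substitute the sample gammas (Toeplitz matrix and right-hand side of size 1):
  Gamma_p = [[4.1002]]
  r_p     = [-2.1239]
With p = 1 this is the single equation gamma(0) phi_1 = gamma(1):
  phi_hat_1 = gamma(1) / gamma(0) = -2.1239 / 4.1002 = -0.5180.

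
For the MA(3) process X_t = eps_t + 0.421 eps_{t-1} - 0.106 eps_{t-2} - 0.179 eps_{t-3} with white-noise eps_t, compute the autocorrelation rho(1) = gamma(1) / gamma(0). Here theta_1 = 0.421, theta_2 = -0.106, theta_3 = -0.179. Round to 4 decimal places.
\rho(1) = 0.3239

For an MA(q) process with theta_0 = 1, the autocovariance is
  gamma(k) = sigma^2 * sum_{i=0..q-k} theta_i * theta_{i+k},
and rho(k) = gamma(k) / gamma(0). Sigma^2 cancels.
  numerator   = (1)*(0.421) + (0.421)*(-0.106) + (-0.106)*(-0.179) = 0.395348.
  denominator = (1)^2 + (0.421)^2 + (-0.106)^2 + (-0.179)^2 = 1.220518.
  rho(1) = 0.395348 / 1.220518 = 0.3239.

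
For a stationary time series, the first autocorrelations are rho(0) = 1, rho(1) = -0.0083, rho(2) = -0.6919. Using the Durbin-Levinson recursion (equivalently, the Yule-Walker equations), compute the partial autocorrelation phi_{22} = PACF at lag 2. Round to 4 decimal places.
\phi_{22} = -0.6920

The PACF at lag k is phi_{kk}, the last component of the solution
to the Yule-Walker system G_k phi = r_k where
  (G_k)_{ij} = rho(|i - j|), (r_k)_i = rho(i), i,j = 1..k.
Equivalently, Durbin-Levinson gives phi_{kk} iteratively:
  phi_{11} = rho(1)
  phi_{kk} = [rho(k) - sum_{j=1..k-1} phi_{k-1,j} rho(k-j)]
            / [1 - sum_{j=1..k-1} phi_{k-1,j} rho(j)],
  phi_{k,j} = phi_{k-1,j} - phi_{kk} phi_{k-1,k-j},  j = 1..k-1.
Step k = 1:
  phi_11 = rho(1) = -0.0083.
Step k = 2:
  phi_22 = [rho(2) - phi_11 rho(1)] / [1 - phi_11 rho(1)] = [-0.6919 - (-0.0083)(-0.0083)] / [1 - (-0.0083)(-0.0083)]
         = -0.69196889 / 0.99993111 = -0.692.
Therefore phi_{22} = -0.6920.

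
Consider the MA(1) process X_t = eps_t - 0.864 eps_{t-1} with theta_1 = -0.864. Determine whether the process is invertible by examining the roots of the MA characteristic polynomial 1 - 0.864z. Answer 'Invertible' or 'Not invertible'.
\text{Invertible}

The MA(q) characteristic polynomial is P(z) = 1 - 0.864z.
Invertibility requires all roots to lie outside the unit circle, i.e. |z| > 1 for every root.
This is linear in z: 1 + (-0.864) z = 0  =>  z = -1/(-0.864) = 1.157407,  |z| = 1.157407.
Moduli of all roots: 1.1574.
All moduli strictly greater than 1? Yes.
Verdict: Invertible.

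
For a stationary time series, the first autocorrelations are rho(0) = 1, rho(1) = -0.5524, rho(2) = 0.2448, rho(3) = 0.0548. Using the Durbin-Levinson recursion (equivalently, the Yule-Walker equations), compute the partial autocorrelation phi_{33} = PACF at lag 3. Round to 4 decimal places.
\phi_{33} = 0.2230

The PACF at lag k is phi_{kk}, the last component of the solution
to the Yule-Walker system G_k phi = r_k where
  (G_k)_{ij} = rho(|i - j|), (r_k)_i = rho(i), i,j = 1..k.
Equivalently, Durbin-Levinson gives phi_{kk} iteratively:
  phi_{11} = rho(1)
  phi_{kk} = [rho(k) - sum_{j=1..k-1} phi_{k-1,j} rho(k-j)]
            / [1 - sum_{j=1..k-1} phi_{k-1,j} rho(j)],
  phi_{k,j} = phi_{k-1,j} - phi_{kk} phi_{k-1,k-j},  j = 1..k-1.
Step k = 1:
  phi_11 = rho(1) = -0.5524.
Step k = 2:
  phi_22 = [rho(2) - phi_11 rho(1)] / [1 - phi_11 rho(1)] = [0.2448 - (-0.5524)(-0.5524)] / [1 - (-0.5524)(-0.5524)]
         = -0.06034576 / 0.69485424 = -0.086847.
  Update: phi_21 = phi_11 - phi_22 phi_11 = -0.5524 - (-0.086847)(-0.5524) = -0.600374.
Step k = 3:
  phi_33 = [rho(3) - phi_21 rho(2) - phi_22 rho(1)] / [1 - phi_21 rho(1) - phi_22 rho(2)]
    numerator   = 0.0548 - (-0.600374)(0.2448) - (-0.086847)(-0.5524) = 0.15379749
    denominator = 1 - (-0.600374)(-0.5524) - (-0.086847)(0.2448) = 0.68961341
  phi_33 = 0.15379749 / 0.68961341 = 0.223.
Therefore phi_{33} = 0.2230.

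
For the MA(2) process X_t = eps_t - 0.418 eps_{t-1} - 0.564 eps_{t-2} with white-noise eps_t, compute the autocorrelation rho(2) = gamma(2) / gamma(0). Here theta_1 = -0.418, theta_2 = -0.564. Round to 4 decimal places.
\rho(2) = -0.3778

For an MA(q) process with theta_0 = 1, the autocovariance is
  gamma(k) = sigma^2 * sum_{i=0..q-k} theta_i * theta_{i+k},
and rho(k) = gamma(k) / gamma(0). Sigma^2 cancels.
  numerator   = (1)*(-0.564) = -0.564.
  denominator = (1)^2 + (-0.418)^2 + (-0.564)^2 = 1.49282.
  rho(2) = -0.564 / 1.49282 = -0.3778.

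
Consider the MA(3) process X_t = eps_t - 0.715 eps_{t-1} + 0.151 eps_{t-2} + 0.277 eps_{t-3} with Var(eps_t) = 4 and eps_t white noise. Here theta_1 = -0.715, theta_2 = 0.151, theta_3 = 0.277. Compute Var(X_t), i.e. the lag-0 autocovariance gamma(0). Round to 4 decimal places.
\gamma(0) = 6.4430

For an MA(q) process X_t = eps_t + sum_i theta_i eps_{t-i} with
Var(eps_t) = sigma^2, the variance is
  gamma(0) = sigma^2 * (1 + sum_i theta_i^2).
  sum_i theta_i^2 = (-0.715)^2 + (0.151)^2 + (0.277)^2 = 0.511225 + 0.022801 + 0.076729 = 0.610755.
  gamma(0) = 4 * (1 + 0.610755) = 4 * 1.610755 = 6.44302, which rounds to 6.4430.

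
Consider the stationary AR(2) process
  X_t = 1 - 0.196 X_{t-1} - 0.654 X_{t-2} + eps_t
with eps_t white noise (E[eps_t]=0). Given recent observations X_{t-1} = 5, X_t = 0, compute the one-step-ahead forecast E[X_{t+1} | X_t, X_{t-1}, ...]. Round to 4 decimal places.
E[X_{t+1} \mid \mathcal F_t] = -2.2700

For an AR(p) model X_t = c + sum_i phi_i X_{t-i} + eps_t, the
one-step-ahead conditional mean is
  E[X_{t+1} | X_t, ...] = c + sum_i phi_i X_{t+1-i}.
Substitute known values:
  E[X_{t+1} | ...] = 1 + (-0.196) * (0) + (-0.654) * (5)
                   = -2.2700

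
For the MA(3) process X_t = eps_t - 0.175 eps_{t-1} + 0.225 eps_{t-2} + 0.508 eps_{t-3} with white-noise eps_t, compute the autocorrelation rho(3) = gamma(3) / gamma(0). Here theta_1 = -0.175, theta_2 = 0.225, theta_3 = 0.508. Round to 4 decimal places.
\rho(3) = 0.3793

For an MA(q) process with theta_0 = 1, the autocovariance is
  gamma(k) = sigma^2 * sum_{i=0..q-k} theta_i * theta_{i+k},
and rho(k) = gamma(k) / gamma(0). Sigma^2 cancels.
  numerator   = (1)*(0.508) = 0.508.
  denominator = (1)^2 + (-0.175)^2 + (0.225)^2 + (0.508)^2 = 1.339314.
  rho(3) = 0.508 / 1.339314 = 0.3793.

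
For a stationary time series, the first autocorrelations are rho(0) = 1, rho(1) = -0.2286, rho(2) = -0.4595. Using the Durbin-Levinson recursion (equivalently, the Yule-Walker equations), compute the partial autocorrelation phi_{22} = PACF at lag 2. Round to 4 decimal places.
\phi_{22} = -0.5400

The PACF at lag k is phi_{kk}, the last component of the solution
to the Yule-Walker system G_k phi = r_k where
  (G_k)_{ij} = rho(|i - j|), (r_k)_i = rho(i), i,j = 1..k.
Equivalently, Durbin-Levinson gives phi_{kk} iteratively:
  phi_{11} = rho(1)
  phi_{kk} = [rho(k) - sum_{j=1..k-1} phi_{k-1,j} rho(k-j)]
            / [1 - sum_{j=1..k-1} phi_{k-1,j} rho(j)],
  phi_{k,j} = phi_{k-1,j} - phi_{kk} phi_{k-1,k-j},  j = 1..k-1.
Step k = 1:
  phi_11 = rho(1) = -0.2286.
Step k = 2:
  phi_22 = [rho(2) - phi_11 rho(1)] / [1 - phi_11 rho(1)] = [-0.4595 - (-0.2286)(-0.2286)] / [1 - (-0.2286)(-0.2286)]
         = -0.51175796 / 0.94774204 = -0.54.
Therefore phi_{22} = -0.5400.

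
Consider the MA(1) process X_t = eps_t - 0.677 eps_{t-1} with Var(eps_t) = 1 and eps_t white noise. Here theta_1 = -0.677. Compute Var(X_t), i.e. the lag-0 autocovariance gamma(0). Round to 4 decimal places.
\gamma(0) = 1.4583

For an MA(q) process X_t = eps_t + sum_i theta_i eps_{t-i} with
Var(eps_t) = sigma^2, the variance is
  gamma(0) = sigma^2 * (1 + sum_i theta_i^2).
  sum_i theta_i^2 = (-0.677)^2 = 0.458329.
  gamma(0) = 1 * (1 + 0.458329) = 1 * 1.458329 = 1.458329, which rounds to 1.4583.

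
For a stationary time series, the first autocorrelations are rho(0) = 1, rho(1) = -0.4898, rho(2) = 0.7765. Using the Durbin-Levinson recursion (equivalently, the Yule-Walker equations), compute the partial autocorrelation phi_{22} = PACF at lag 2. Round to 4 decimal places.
\phi_{22} = 0.7060

The PACF at lag k is phi_{kk}, the last component of the solution
to the Yule-Walker system G_k phi = r_k where
  (G_k)_{ij} = rho(|i - j|), (r_k)_i = rho(i), i,j = 1..k.
Equivalently, Durbin-Levinson gives phi_{kk} iteratively:
  phi_{11} = rho(1)
  phi_{kk} = [rho(k) - sum_{j=1..k-1} phi_{k-1,j} rho(k-j)]
            / [1 - sum_{j=1..k-1} phi_{k-1,j} rho(j)],
  phi_{k,j} = phi_{k-1,j} - phi_{kk} phi_{k-1,k-j},  j = 1..k-1.
Step k = 1:
  phi_11 = rho(1) = -0.4898.
Step k = 2:
  phi_22 = [rho(2) - phi_11 rho(1)] / [1 - phi_11 rho(1)] = [0.7765 - (-0.4898)(-0.4898)] / [1 - (-0.4898)(-0.4898)]
         = 0.53659596 / 0.76009596 = 0.706.
Therefore phi_{22} = 0.7060.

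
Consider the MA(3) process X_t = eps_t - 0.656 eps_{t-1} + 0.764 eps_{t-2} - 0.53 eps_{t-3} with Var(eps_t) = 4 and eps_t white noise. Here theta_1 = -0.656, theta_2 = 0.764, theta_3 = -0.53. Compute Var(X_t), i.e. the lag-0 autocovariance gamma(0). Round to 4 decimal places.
\gamma(0) = 9.1797

For an MA(q) process X_t = eps_t + sum_i theta_i eps_{t-i} with
Var(eps_t) = sigma^2, the variance is
  gamma(0) = sigma^2 * (1 + sum_i theta_i^2).
  sum_i theta_i^2 = (-0.656)^2 + (0.764)^2 + (-0.53)^2 = 0.430336 + 0.583696 + 0.2809 = 1.294932.
  gamma(0) = 4 * (1 + 1.294932) = 4 * 2.294932 = 9.179728, which rounds to 9.1797.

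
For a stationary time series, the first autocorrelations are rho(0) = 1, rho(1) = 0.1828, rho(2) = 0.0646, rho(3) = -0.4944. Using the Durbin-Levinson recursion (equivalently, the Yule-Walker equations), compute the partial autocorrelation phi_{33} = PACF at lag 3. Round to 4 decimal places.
\phi_{33} = -0.5300

The PACF at lag k is phi_{kk}, the last component of the solution
to the Yule-Walker system G_k phi = r_k where
  (G_k)_{ij} = rho(|i - j|), (r_k)_i = rho(i), i,j = 1..k.
Equivalently, Durbin-Levinson gives phi_{kk} iteratively:
  phi_{11} = rho(1)
  phi_{kk} = [rho(k) - sum_{j=1..k-1} phi_{k-1,j} rho(k-j)]
            / [1 - sum_{j=1..k-1} phi_{k-1,j} rho(j)],
  phi_{k,j} = phi_{k-1,j} - phi_{kk} phi_{k-1,k-j},  j = 1..k-1.
Step k = 1:
  phi_11 = rho(1) = 0.1828.
Step k = 2:
  phi_22 = [rho(2) - phi_11 rho(1)] / [1 - phi_11 rho(1)] = [0.0646 - (0.1828)(0.1828)] / [1 - (0.1828)(0.1828)]
         = 0.03118416 / 0.96658416 = 0.032262.
  Update: phi_21 = phi_11 - phi_22 phi_11 = 0.1828 - (0.032262)(0.1828) = 0.176902.
Step k = 3:
  phi_33 = [rho(3) - phi_21 rho(2) - phi_22 rho(1)] / [1 - phi_21 rho(1) - phi_22 rho(2)]
    numerator   = -0.4944 - (0.176902)(0.0646) - (0.032262)(0.1828) = -0.51172543
    denominator = 1 - (0.176902)(0.1828) - (0.032262)(0.0646) = 0.96557809
  phi_33 = -0.51172543 / 0.96557809 = -0.53.
Therefore phi_{33} = -0.5300.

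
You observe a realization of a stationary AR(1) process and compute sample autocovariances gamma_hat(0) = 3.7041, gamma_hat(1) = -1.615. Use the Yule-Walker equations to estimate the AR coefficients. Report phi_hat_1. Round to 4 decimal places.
\hat\phi_{1} = -0.4360

The Yule-Walker equations for an AR(p) process read, in matrix form,
  Gamma_p phi = r_p,   with   (Gamma_p)_{ij} = gamma(|i - j|),
                       (r_p)_i = gamma(i),   i,j = 1..p.
Substitute the sample gammas (Toeplitz matrix and right-hand side of size 1):
  Gamma_p = [[3.7041]]
  r_p     = [-1.615]
With p = 1 this is the single equation gamma(0) phi_1 = gamma(1):
  phi_hat_1 = gamma(1) / gamma(0) = -1.615 / 3.7041 = -0.4360.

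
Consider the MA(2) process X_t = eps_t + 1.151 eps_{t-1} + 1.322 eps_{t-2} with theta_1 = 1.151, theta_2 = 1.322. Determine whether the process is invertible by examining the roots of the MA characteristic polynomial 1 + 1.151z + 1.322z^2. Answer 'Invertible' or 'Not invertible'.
\text{Not invertible}

The MA(q) characteristic polynomial is P(z) = 1 + 1.151z + 1.322z^2.
Invertibility requires all roots to lie outside the unit circle, i.e. |z| > 1 for every root.
Set 1 + (1.151) z + (1.322) z^2 = 0, i.e. a z^2 + b z + c = 0 with a = 1.322, b = 1.151, c = 1.
Discriminant D = b^2 - 4ac = (1.151)^2 - 4*(1.322)*1 = 1.324801 - (5.288) = -3.963199.
D < 0, so the roots are the complex-conjugate pair z = (-b +/- i sqrt(-D)) / (2a) = -0.4353 +/- 0.7529i.
For a conjugate pair |z|^2 = z * conj(z) = (product of roots) = c/a = 1/(1.322) = 0.75643, so |z| = sqrt(0.75643) = 0.8697 for both roots.
Moduli of all roots: 0.8697, 0.8697.
All moduli strictly greater than 1? No.
Verdict: Not invertible.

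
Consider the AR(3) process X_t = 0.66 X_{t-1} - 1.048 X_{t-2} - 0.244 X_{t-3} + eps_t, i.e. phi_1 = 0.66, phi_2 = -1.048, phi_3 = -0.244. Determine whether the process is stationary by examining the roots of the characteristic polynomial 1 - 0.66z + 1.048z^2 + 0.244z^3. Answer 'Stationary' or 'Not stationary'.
\text{Not stationary}

The AR(p) characteristic polynomial is P(z) = 1 - 0.66z + 1.048z^2 + 0.244z^3.
Stationarity requires all roots to lie outside the unit circle, i.e. |z| > 1 for every root.
Degree 3: look for a simple real root z0 first, then factor out (1 - z/z0) and solve the remaining quadratic.
Testing z0 = -5: P(-5) = 1 + (-0.66)(-5) + (1.048)(-5)^2 + (0.244)(-5)^3
  = 1 + (3.3) + (26.2) + (-30.5) = 0.  So z_0 = -5 is a root, |z_0| = 5.
Divide out the factor (1 + 0.2 z) = (1 - z/z0) (since 1/z0 = -0.2):
  P(z) = (1 + 0.2 z)(1 + (-0.86) z + (1.22) z^2)
  [check: z-coef -0.86 - (-0.2) = -0.66; z^2-coef 1.22 - (-0.2)(-0.86) = 1.048; z^3-coef -(-0.2)(1.22) = 0.244.]
Remaining roots from the quadratic factor 1 + (-0.86) z + (1.22) z^2:
  Set 1 + (-0.86) z + (1.22) z^2 = 0, i.e. a z^2 + b z + c = 0 with a = 1.22, b = -0.86, c = 1.
  Discriminant D = b^2 - 4ac = (-0.86)^2 - 4*(1.22)*1 = 0.7396 - (4.88) = -4.1404.
  D < 0, so the roots are the complex-conjugate pair z = (-b +/- i sqrt(-D)) / (2a) = 0.3525 +/- 0.8339i.
  For a conjugate pair |z|^2 = z * conj(z) = (product of roots) = c/a = 1/(1.22) = 0.819672, so |z| = sqrt(0.819672) = 0.9054 for both roots.
Moduli of all roots: 5.0000, 0.9054, 0.9054.
All moduli strictly greater than 1? No.
Verdict: Not stationary.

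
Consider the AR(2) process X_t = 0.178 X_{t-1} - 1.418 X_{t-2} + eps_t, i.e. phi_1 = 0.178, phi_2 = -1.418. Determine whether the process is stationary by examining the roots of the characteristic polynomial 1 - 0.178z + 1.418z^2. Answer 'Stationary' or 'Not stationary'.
\text{Not stationary}

The AR(p) characteristic polynomial is P(z) = 1 - 0.178z + 1.418z^2.
Stationarity requires all roots to lie outside the unit circle, i.e. |z| > 1 for every root.
Set 1 + (-0.178) z + (1.418) z^2 = 0, i.e. a z^2 + b z + c = 0 with a = 1.418, b = -0.178, c = 1.
Discriminant D = b^2 - 4ac = (-0.178)^2 - 4*(1.418)*1 = 0.031684 - (5.672) = -5.640316.
D < 0, so the roots are the complex-conjugate pair z = (-b +/- i sqrt(-D)) / (2a) = 0.0628 +/- 0.8374i.
For a conjugate pair |z|^2 = z * conj(z) = (product of roots) = c/a = 1/(1.418) = 0.705219, so |z| = sqrt(0.705219) = 0.8398 for both roots.
Moduli of all roots: 0.8398, 0.8398.
All moduli strictly greater than 1? No.
Verdict: Not stationary.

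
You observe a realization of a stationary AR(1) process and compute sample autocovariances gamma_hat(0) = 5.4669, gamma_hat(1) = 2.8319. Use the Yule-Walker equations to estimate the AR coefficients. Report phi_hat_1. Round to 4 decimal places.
\hat\phi_{1} = 0.5180

The Yule-Walker equations for an AR(p) process read, in matrix form,
  Gamma_p phi = r_p,   with   (Gamma_p)_{ij} = gamma(|i - j|),
                       (r_p)_i = gamma(i),   i,j = 1..p.
Substitute the sample gammas (Toeplitz matrix and right-hand side of size 1):
  Gamma_p = [[5.4669]]
  r_p     = [2.8319]
With p = 1 this is the single equation gamma(0) phi_1 = gamma(1):
  phi_hat_1 = gamma(1) / gamma(0) = 2.8319 / 5.4669 = 0.5180.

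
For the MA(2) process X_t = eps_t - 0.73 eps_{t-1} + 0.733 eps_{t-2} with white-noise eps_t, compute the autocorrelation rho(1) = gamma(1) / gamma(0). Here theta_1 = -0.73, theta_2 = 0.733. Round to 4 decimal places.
\rho(1) = -0.6111

For an MA(q) process with theta_0 = 1, the autocovariance is
  gamma(k) = sigma^2 * sum_{i=0..q-k} theta_i * theta_{i+k},
and rho(k) = gamma(k) / gamma(0). Sigma^2 cancels.
  numerator   = (1)*(-0.73) + (-0.73)*(0.733) = -1.26509.
  denominator = (1)^2 + (-0.73)^2 + (0.733)^2 = 2.070189.
  rho(1) = -1.26509 / 2.070189 = -0.6111.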